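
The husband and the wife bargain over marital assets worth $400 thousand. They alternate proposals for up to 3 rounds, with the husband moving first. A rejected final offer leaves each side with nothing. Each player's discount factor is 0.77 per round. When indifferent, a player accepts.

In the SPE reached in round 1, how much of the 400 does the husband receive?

Round 3 (the husband proposes): rejection yields 0 for the wife; the husband offers 0 and keeps 400.
Round 2 (the wife proposes): the husband can get 400 next round, worth 0.77 × 400 = 308 now, so the wife offers 308, keeping 92.
Round 1 (the husband proposes): the wife can get 92 next round, worth 0.77 × 92 = 70.84 now; the husband offers that and keeps 329.16.

329.16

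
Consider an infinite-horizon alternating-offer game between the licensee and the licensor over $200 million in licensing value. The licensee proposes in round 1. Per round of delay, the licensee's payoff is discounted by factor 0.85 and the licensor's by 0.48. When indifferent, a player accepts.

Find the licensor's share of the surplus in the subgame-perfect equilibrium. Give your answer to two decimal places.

24.32

In a stationary SPE each proposer offers the other exactly their discounted continuation value.
If the licensee keeps x when proposing and the licensor keeps y when proposing, then x = 200 − 0.48y and y = 200 − 0.85x.
Solving: x = 200(1 − 0.48) / (1 − 0.85·0.48) = 104 / 0.592 ≈ 175.6757.
The licensor gets 200 − 175.6757 ≈ 24.3243.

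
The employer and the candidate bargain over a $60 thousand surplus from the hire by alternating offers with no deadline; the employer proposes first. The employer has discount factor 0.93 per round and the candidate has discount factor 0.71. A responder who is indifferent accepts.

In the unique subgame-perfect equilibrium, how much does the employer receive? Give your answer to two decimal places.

In a stationary SPE each proposer offers the other exactly their discounted continuation value.
If the employer keeps x when proposing and the candidate keeps y when proposing, then x = 60 − 0.71y and y = 60 − 0.93x.
Solving: x = 60(1 − 0.71) / (1 − 0.93·0.71) = 17.4 / 0.3397 ≈ 51.2217.
The candidate gets 60 − 51.2217 ≈ 8.7783.

51.22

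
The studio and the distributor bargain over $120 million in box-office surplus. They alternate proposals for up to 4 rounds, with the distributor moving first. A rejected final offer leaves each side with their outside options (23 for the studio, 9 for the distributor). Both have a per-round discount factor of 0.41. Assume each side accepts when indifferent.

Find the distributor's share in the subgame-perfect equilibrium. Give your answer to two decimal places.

Solve by backward induction from round 4.
Round 4 (the studio proposes): the distributor gets 9 if talks fail, so the studio offers 9 and keeps 111.
Round 3 (the distributor proposes): the studio can get 111 next round, worth 0.41 × 111 = 45.51 now. The distributor offers 45.51 and keeps 120 − 45.51 = 74.49.
Round 2 (the studio proposes): the distributor can get 74.49 next round, worth 0.41 × 74.49 = 30.5409 now; the studio offers that and keeps 89.4591.
Round 1 (the distributor proposes): the studio can get 89.4591 next round, worth 0.41 × 89.4591 = 36.678231 now. The distributor offers 36.678231 and keeps 120 − 36.678231 = 83.321769.

83.32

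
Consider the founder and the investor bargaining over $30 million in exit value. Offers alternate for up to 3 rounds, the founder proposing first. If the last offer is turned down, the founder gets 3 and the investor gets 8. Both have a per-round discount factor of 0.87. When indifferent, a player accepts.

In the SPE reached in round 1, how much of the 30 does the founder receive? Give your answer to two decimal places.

Round 3 (the founder proposes): the investor gets 8 if talks fail, so the founder offers 8 and keeps 22.
Round 2 (the investor proposes): the founder can get 22 next round, worth 0.87 × 22 = 19.14 now. The investor offers 19.14 and keeps 30 − 19.14 = 10.86.
Round 1 (the founder proposes): the investor can get 10.86 next round, worth 0.87 × 10.86 = 9.4482 now; the founder offers that and keeps 20.5518.

20.55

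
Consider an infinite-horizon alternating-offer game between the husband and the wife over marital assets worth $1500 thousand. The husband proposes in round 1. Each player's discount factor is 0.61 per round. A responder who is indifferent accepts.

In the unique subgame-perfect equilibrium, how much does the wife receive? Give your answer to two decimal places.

When the husband proposes, the wife accepts any offer worth at least 0.61 times what the wife would get by proposing next round; and vice versa.
This gives x = 1500 − 0.61y and y = 1500 − 0.61x, where x and y are each side's share when it proposes.
Hence (1 − 0.61·0.61)x = 1500(1 − 0.61), i.e. 0.6279·x = 585.
x ≈ 931.6770; the wife's share is 1500 − x ≈ 568.3230.

568.32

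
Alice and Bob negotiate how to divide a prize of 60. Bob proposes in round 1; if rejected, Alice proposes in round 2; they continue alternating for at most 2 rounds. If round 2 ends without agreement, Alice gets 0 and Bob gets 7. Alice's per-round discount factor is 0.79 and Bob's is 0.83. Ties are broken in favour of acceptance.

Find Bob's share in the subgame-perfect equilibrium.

18.13

Solve by backward induction from round 2.
Round 2 (Alice proposes): Bob gets 7 if talks fail, so Alice offers 7 and keeps 53.
Round 1 (Bob proposes): Alice can get 53 next round, worth 0.79 × 53 = 41.87 now; Bob offers that and keeps 18.13.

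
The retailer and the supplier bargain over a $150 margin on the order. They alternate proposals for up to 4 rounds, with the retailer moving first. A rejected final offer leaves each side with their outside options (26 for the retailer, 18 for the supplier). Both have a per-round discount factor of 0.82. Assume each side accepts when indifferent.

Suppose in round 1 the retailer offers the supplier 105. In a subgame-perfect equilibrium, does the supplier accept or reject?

Work out the supplier's continuation value if the offer is rejected.
Round 4 (the supplier proposes): the retailer gets 26 if talks fail, so the supplier offers 26 and keeps 124.
Round 3 (the retailer proposes): the supplier can get 124 next round, worth 0.82 × 124 = 101.68 now, so the retailer offers 101.68, keeping 48.32.
Round 2 (the supplier proposes): the retailer can get 48.32 next round, worth 0.82 × 48.32 = 39.6224 now, so the supplier offers 39.6224, keeping 110.3776.
So by rejecting in round 1, the supplier gets 110.3776 next round, worth 0.82 × 110.3776 = 90.509632 now.
Offer 105 ≥ 90.509632, so the supplier accepts.

Accept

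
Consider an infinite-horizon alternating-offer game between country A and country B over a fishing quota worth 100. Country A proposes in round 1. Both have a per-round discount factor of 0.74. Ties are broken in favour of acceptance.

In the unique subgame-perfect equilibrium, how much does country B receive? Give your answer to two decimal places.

42.53

When country A proposes, country B accepts any offer worth at least 0.74 times what country B would get by proposing next round; and vice versa.
This gives x = 100 − 0.74y and y = 100 − 0.74x, where x and y are each side's share when it proposes.
Hence (1 − 0.74·0.74)x = 100(1 − 0.74), i.e. 0.4524·x = 26.
x ≈ 57.4713; country B's share is 100 − x ≈ 42.5287.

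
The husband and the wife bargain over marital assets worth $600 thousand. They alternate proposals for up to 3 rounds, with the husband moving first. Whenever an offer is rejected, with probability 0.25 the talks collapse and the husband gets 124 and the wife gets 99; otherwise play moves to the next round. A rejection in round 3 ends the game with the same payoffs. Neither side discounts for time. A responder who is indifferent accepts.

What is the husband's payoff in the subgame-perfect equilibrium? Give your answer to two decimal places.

430.31

By backward induction:
Round 3 (the husband proposes): the wife gets 99 if talks fail, so the husband offers 99 and keeps 501.
Round 2 (the wife proposes): rejecting gives the husband an expected 0.75 × 501 + 0.25 × 124 = 406.75, so the wife offers 406.75, keeping 193.25.
Round 1 (the husband proposes): rejecting gives the wife an expected 0.75 × 193.25 + 0.25 × 99 = 169.6875, so the husband offers 169.6875, keeping 430.3125.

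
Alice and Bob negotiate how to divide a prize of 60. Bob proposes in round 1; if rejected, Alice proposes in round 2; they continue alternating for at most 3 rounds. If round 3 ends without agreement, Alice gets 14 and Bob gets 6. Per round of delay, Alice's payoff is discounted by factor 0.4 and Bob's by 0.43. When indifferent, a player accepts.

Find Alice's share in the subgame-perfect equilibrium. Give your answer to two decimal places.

Solve by backward induction from round 3.
Round 3 (Bob proposes): Alice gets 14 if talks fail, so Bob offers 14 and keeps 46.
Round 2 (Alice proposes): Bob can get 46 next round, worth 0.43 × 46 = 19.78 now, so Alice offers 19.78, keeping 40.22.
Round 1 (Bob proposes): Alice can get 40.22 next round, worth 0.4 × 40.22 = 16.088 now; Bob offers that and keeps 43.912.

16.09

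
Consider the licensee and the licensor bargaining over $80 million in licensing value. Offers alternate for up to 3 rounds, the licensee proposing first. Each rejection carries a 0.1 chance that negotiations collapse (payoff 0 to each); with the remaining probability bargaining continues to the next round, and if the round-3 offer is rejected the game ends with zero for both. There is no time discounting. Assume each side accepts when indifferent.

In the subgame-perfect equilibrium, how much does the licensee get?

Round 3 (the licensee proposes): the licensor will accept anything ≥ 0, so the licensee offers 0 and keeps 80.
Round 2 (the licensor proposes): rejecting gives the licensee an expected 0.9 × 80 = 72. The licensor offers 72 and keeps 80 − 72 = 8.
Round 1 (the licensee proposes): rejecting gives the licensor an expected 0.9 × 8 = 7.2; the licensee offers that and keeps 72.8.

72.8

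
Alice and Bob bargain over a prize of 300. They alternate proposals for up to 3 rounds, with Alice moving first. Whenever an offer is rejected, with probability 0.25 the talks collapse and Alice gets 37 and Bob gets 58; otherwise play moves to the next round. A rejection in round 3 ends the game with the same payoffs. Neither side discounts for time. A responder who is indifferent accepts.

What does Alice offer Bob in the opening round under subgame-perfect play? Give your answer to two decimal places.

96.44

Round 3 (Alice proposes): Bob gets 58 if talks fail, so Alice offers 58 and keeps 242.
Round 2 (Bob proposes): rejecting gives Alice an expected 0.75 × 242 + 0.25 × 37 = 190.75, so Bob offers 190.75, keeping 109.25.
Round 1 (Alice proposes): rejecting gives Bob an expected 0.75 × 109.25 + 0.25 × 58 = 96.4375, so Alice offers 96.4375, keeping 203.5625.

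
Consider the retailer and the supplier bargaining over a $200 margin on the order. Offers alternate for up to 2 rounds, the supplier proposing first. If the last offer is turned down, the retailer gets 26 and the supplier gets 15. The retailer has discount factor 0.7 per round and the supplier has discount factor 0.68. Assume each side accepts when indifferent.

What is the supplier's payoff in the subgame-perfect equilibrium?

Round 2 (the retailer proposes): the supplier gets 15 if talks fail, so the retailer offers 15 and keeps 185.
Round 1 (the supplier proposes): the retailer can get 185 next round, worth 0.7 × 185 = 129.5 now. The supplier offers 129.5 and keeps 200 − 129.5 = 70.5.

70.5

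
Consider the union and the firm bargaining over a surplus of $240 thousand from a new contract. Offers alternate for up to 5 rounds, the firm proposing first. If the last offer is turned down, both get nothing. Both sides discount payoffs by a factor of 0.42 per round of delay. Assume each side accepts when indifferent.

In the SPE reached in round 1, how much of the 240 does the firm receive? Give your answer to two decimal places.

Round 5 (the firm proposes): rejection yields 0 for the union; the firm offers 0 and keeps 240.
Round 4 (the union proposes): the firm can get 240 next round, worth 0.42 × 240 = 100.8 now; the union offers that and keeps 139.2.
Round 3 (the firm proposes): the union can get 139.2 next round, worth 0.42 × 139.2 = 58.464 now. The firm offers 58.464 and keeps 240 − 58.464 = 181.536.
Round 2 (the union proposes): the firm can get 181.536 next round, worth 0.42 × 181.536 = 76.24512 now, so the union offers 76.24512, keeping 163.75488.
Round 1 (the firm proposes): the union can get 163.75488 next round, worth 0.42 × 163.75488 = 68.7770496 now. The firm offers 68.7770496 and keeps 240 − 68.7770496 = 171.2229504.

171.22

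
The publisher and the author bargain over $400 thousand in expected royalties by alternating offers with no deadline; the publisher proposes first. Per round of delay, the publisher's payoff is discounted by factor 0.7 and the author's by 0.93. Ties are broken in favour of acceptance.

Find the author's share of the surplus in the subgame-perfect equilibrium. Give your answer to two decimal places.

319.77

In a stationary SPE each proposer offers the other exactly their discounted continuation value.
If the publisher keeps x when proposing and the author keeps y when proposing, then x = 400 − 0.93y and y = 400 − 0.7x.
Solving: x = 400(1 − 0.93) / (1 − 0.7·0.93) = 28 / 0.349 ≈ 80.2292.
The author gets 400 − 80.2292 ≈ 319.7708.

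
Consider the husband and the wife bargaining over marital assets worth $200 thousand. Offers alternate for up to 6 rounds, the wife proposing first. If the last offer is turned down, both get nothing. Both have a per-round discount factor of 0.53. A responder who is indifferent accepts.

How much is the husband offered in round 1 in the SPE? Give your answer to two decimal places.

72.18

Round 6 (the husband proposes): rejection yields 0 for the wife; the husband offers 0 and keeps 200.
Round 5 (the wife proposes): the husband can get 200 next round, worth 0.53 × 200 = 106 now. The wife offers 106 and keeps 200 − 106 = 94.
Round 4 (the husband proposes): the wife can get 94 next round, worth 0.53 × 94 = 49.82 now; the husband offers that and keeps 150.18.
Round 3 (the wife proposes): the husband can get 150.18 next round, worth 0.53 × 150.18 = 79.5954 now; the wife offers that and keeps 120.4046.
Round 2 (the husband proposes): the wife can get 120.4046 next round, worth 0.53 × 120.4046 = 63.814438 now. The husband offers 63.814438 and keeps 200 − 63.814438 = 136.185562.
Round 1 (the wife proposes): the husband can get 136.185562 next round, worth 0.53 × 136.185562 = 72.17834786 now. The wife offers 72.17834786 and keeps 200 − 72.17834786 = 127.82165214.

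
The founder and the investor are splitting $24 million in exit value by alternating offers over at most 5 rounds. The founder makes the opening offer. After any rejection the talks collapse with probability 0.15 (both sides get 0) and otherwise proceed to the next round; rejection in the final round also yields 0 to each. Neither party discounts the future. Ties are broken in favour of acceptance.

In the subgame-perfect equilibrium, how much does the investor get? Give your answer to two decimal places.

5.27

By backward induction:
Round 5 (the founder proposes): rejection yields 0 for the investor; the founder offers 0 and keeps 24.
Round 4 (the investor proposes): rejecting gives the founder an expected 0.85 × 24 = 20.4; the investor offers that and keeps 3.6.
Round 3 (the founder proposes): rejecting gives the investor an expected 0.85 × 3.6 = 3.06; the founder offers that and keeps 20.94.
Round 2 (the investor proposes): rejecting gives the founder an expected 0.85 × 20.94 = 17.799. The investor offers 17.799 and keeps 24 − 17.799 = 6.201.
Round 1 (the founder proposes): rejecting gives the investor an expected 0.85 × 6.201 = 5.27085, so the founder offers 5.27085, keeping 18.72915.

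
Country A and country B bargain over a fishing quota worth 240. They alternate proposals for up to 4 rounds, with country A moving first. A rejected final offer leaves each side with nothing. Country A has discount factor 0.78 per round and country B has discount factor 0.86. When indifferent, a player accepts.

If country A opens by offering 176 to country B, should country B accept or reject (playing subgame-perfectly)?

Reject

Work out country B's continuation value if the offer is rejected.
Round 4 (country B proposes): country A will accept anything ≥ 0, so country B offers 0 and keeps 240.
Round 3 (country A proposes): country B can get 240 next round, worth 0.86 × 240 = 206.4 now, so country A offers 206.4, keeping 33.6.
Round 2 (country B proposes): country A can get 33.6 next round, worth 0.78 × 33.6 = 26.208 now, so country B offers 26.208, keeping 213.792.
So by rejecting in round 1, country B gets 213.792 next round, worth 0.86 × 213.792 = 183.86112 now.
Offer 176 < 183.86112, so country B rejects.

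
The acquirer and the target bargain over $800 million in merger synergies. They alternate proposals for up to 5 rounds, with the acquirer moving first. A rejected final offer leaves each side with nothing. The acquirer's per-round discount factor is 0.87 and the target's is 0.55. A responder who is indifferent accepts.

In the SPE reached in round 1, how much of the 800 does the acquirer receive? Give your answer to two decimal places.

715.43

Solve by backward induction from round 5.
Round 5 (the acquirer proposes): the target will accept anything ≥ 0, so the acquirer offers 0 and keeps 800.
Round 4 (the target proposes): the acquirer can get 800 next round, worth 0.87 × 800 = 696 now; the target offers that and keeps 104.
Round 3 (the acquirer proposes): the target can get 104 next round, worth 0.55 × 104 = 57.2 now, so the acquirer offers 57.2, keeping 742.8.
Round 2 (the target proposes): the acquirer can get 742.8 next round, worth 0.87 × 742.8 = 646.236 now. The target offers 646.236 and keeps 800 − 646.236 = 153.764.
Round 1 (the acquirer proposes): the target can get 153.764 next round, worth 0.55 × 153.764 = 84.5702 now. The acquirer offers 84.5702 and keeps 800 − 84.5702 = 715.4298.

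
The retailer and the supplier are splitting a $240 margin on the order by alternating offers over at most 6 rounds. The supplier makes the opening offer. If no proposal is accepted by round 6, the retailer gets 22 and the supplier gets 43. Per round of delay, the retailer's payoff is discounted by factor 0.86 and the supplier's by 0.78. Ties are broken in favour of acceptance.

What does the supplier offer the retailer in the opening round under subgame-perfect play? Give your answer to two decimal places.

152.10

Round 6 (the retailer proposes): the supplier gets 43 if talks fail, so the retailer offers 43 and keeps 197.
Round 5 (the supplier proposes): the retailer can get 197 next round, worth 0.86 × 197 = 169.42 now. The supplier offers 169.42 and keeps 240 − 169.42 = 70.58.
Round 4 (the retailer proposes): the supplier can get 70.58 next round, worth 0.78 × 70.58 = 55.0524 now, so the retailer offers 55.0524, keeping 184.9476.
Round 3 (the supplier proposes): the retailer can get 184.9476 next round, worth 0.86 × 184.9476 = 159.054936 now, so the supplier offers 159.054936, keeping 80.945064.
Round 2 (the retailer proposes): the supplier can get 80.945064 next round, worth 0.78 × 80.945064 = 63.13714992 now. The retailer offers 63.13714992 and keeps 240 − 63.13714992 = 176.86285008.
Round 1 (the supplier proposes): the retailer can get 176.86285008 next round, worth 0.86 × 176.86285008 = 152.1020510688 now. The supplier offers 152.1020510688 and keeps 240 − 152.1020510688 = 87.8979489312.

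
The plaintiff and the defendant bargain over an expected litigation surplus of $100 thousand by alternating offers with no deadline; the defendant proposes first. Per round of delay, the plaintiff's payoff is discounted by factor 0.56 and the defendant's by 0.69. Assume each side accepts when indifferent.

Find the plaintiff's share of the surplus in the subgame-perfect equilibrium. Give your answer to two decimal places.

In a stationary SPE each proposer offers the other exactly their discounted continuation value.
If the defendant keeps x when proposing and the plaintiff keeps y when proposing, then x = 100 − 0.56y and y = 100 − 0.69x.
Solving: x = 100(1 − 0.56) / (1 − 0.69·0.56) = 44 / 0.6136 ≈ 71.7080.
The plaintiff gets 100 − 71.7080 ≈ 28.2920.

28.29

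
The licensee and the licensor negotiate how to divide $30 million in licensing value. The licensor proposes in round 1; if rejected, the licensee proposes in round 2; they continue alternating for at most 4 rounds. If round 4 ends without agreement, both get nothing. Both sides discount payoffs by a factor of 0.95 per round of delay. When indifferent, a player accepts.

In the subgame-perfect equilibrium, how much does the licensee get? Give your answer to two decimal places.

27.15

Work backward from the last round.
Round 4 (the licensee proposes): rejection yields 0 for the licensor; the licensee offers 0 and keeps 30.
Round 3 (the licensor proposes): the licensee can get 30 next round, worth 0.95 × 30 = 28.5 now. The licensor offers 28.5 and keeps 30 − 28.5 = 1.5.
Round 2 (the licensee proposes): the licensor can get 1.5 next round, worth 0.95 × 1.5 = 1.425 now; the licensee offers that and keeps 28.575.
Round 1 (the licensor proposes): the licensee can get 28.575 next round, worth 0.95 × 28.575 = 27.14625 now, so the licensor offers 27.14625, keeping 2.85375.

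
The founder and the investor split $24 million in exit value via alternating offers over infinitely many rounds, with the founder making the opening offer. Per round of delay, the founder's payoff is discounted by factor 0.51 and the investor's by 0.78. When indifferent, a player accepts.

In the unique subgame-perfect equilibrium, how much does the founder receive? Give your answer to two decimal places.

When the founder proposes, the investor accepts any offer worth at least 0.78 times what the investor would get by proposing next round; and vice versa.
This gives x = 24 − 0.78y and y = 24 − 0.51x, where x and y are each side's share when it proposes.
Hence (1 − 0.78·0.51)x = 24(1 − 0.78), i.e. 0.6022·x = 5.28.
x ≈ 8.7679; the investor's share is 24 − x ≈ 15.2321.

8.77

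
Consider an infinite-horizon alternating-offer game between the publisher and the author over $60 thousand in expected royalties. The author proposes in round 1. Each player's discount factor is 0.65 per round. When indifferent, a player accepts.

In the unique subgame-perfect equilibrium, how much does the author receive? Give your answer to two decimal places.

In a stationary SPE each proposer offers the other exactly their discounted continuation value.
If the author keeps x when proposing and the publisher keeps y when proposing, then x = 60 − 0.65y and y = 60 − 0.65x.
Solving: x = 60(1 − 0.65) / (1 − 0.65·0.65) = 21 / 0.5775 ≈ 36.3636.
The publisher gets 60 − 36.3636 ≈ 23.6364.

36.36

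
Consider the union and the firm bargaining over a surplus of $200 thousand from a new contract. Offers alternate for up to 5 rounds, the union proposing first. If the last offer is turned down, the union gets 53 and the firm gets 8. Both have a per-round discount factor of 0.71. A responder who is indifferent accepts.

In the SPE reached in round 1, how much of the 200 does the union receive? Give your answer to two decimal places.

136.03

Round 5 (the union proposes): the firm gets 8 if talks fail, so the union offers 8 and keeps 192.
Round 4 (the firm proposes): the union can get 192 next round, worth 0.71 × 192 = 136.32 now. The firm offers 136.32 and keeps 200 − 136.32 = 63.68.
Round 3 (the union proposes): the firm can get 63.68 next round, worth 0.71 × 63.68 = 45.2128 now; the union offers that and keeps 154.7872.
Round 2 (the firm proposes): the union can get 154.7872 next round, worth 0.71 × 154.7872 = 109.898912 now. The firm offers 109.898912 and keeps 200 − 109.898912 = 90.101088.
Round 1 (the union proposes): the firm can get 90.101088 next round, worth 0.71 × 90.101088 = 63.97177248 now. The union offers 63.97177248 and keeps 200 − 63.97177248 = 136.02822752.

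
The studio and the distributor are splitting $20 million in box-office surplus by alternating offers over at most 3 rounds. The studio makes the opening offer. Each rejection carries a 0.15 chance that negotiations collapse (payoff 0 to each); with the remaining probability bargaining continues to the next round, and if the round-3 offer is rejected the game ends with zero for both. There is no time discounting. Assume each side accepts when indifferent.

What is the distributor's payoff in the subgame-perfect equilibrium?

2.55

Round 3 (the studio proposes): the distributor will accept anything ≥ 0, so the studio offers 0 and keeps 20.
Round 2 (the distributor proposes): rejecting gives the studio an expected 0.85 × 20 = 17; the distributor offers that and keeps 3.
Round 1 (the studio proposes): rejecting gives the distributor an expected 0.85 × 3 = 2.55. The studio offers 2.55 and keeps 20 − 2.55 = 17.45.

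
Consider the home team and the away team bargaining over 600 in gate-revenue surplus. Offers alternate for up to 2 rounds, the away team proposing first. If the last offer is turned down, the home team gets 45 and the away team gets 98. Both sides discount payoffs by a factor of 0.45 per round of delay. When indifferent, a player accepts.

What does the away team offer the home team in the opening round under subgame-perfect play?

Round 2 (the home team proposes): the away team gets 98 if talks fail, so the home team offers 98 and keeps 502.
Round 1 (the away team proposes): the home team can get 502 next round, worth 0.45 × 502 = 225.9 now; the away team offers that and keeps 374.1.

225.9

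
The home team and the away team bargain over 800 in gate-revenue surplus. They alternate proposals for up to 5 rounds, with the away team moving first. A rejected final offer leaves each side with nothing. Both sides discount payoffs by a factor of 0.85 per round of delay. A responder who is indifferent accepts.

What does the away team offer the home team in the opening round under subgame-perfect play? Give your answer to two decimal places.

Round 5 (the away team proposes): rejection yields 0 for the home team; the away team offers 0 and keeps 800.
Round 4 (the home team proposes): the away team can get 800 next round, worth 0.85 × 800 = 680 now. The home team offers 680 and keeps 800 − 680 = 120.
Round 3 (the away team proposes): the home team can get 120 next round, worth 0.85 × 120 = 102 now. The away team offers 102 and keeps 800 − 102 = 698.
Round 2 (the home team proposes): the away team can get 698 next round, worth 0.85 × 698 = 593.3 now. The home team offers 593.3 and keeps 800 − 593.3 = 206.7.
Round 1 (the away team proposes): the home team can get 206.7 next round, worth 0.85 × 206.7 = 175.695 now, so the away team offers 175.695, keeping 624.305.

175.70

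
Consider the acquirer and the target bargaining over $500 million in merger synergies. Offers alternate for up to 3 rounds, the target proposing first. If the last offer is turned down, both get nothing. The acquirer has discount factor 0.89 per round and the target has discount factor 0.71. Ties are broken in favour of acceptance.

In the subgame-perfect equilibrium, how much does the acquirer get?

By backward induction:
Round 3 (the target proposes): rejection yields 0 for the acquirer; the target offers 0 and keeps 500.
Round 2 (the acquirer proposes): the target can get 500 next round, worth 0.71 × 500 = 355 now; the acquirer offers that and keeps 145.
Round 1 (the target proposes): the acquirer can get 145 next round, worth 0.89 × 145 = 129.05 now; the target offers that and keeps 370.95.

129.05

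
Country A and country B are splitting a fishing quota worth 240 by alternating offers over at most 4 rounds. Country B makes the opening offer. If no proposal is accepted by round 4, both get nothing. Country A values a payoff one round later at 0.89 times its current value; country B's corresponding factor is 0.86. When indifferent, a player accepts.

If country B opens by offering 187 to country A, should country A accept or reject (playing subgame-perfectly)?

Reject

Round 4 (country A proposes): rejection yields 0 for country B; country A offers 0 and keeps 240.
Round 3 (country B proposes): country A can get 240 next round, worth 0.89 × 240 = 213.6 now. Country B offers 213.6 and keeps 240 − 213.6 = 26.4.
Round 2 (country A proposes): country B can get 26.4 next round, worth 0.86 × 26.4 = 22.704 now, so country A offers 22.704, keeping 217.296.
So by rejecting in round 1, country A gets 217.296 next round, worth 0.89 × 217.296 = 193.39344 now.
Offer 187 < 193.39344, so country A rejects.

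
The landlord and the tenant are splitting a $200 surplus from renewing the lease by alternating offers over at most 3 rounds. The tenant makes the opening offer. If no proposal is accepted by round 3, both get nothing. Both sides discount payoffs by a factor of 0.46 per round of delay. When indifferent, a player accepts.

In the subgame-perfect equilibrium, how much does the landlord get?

Round 3 (the tenant proposes): rejection yields 0 for the landlord; the tenant offers 0 and keeps 200.
Round 2 (the landlord proposes): the tenant can get 200 next round, worth 0.46 × 200 = 92 now; the landlord offers that and keeps 108.
Round 1 (the tenant proposes): the landlord can get 108 next round, worth 0.46 × 108 = 49.68 now. The tenant offers 49.68 and keeps 200 − 49.68 = 150.32.

49.68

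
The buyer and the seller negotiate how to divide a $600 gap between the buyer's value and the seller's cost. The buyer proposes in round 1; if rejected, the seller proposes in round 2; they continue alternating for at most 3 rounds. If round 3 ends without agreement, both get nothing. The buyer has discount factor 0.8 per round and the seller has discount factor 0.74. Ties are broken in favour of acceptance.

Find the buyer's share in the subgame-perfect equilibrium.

Round 3 (the buyer proposes): the seller will accept anything ≥ 0, so the buyer offers 0 and keeps 600.
Round 2 (the seller proposes): the buyer can get 600 next round, worth 0.8 × 600 = 480 now. The seller offers 480 and keeps 600 − 480 = 120.
Round 1 (the buyer proposes): the seller can get 120 next round, worth 0.74 × 120 = 88.8 now; the buyer offers that and keeps 511.2.

511.2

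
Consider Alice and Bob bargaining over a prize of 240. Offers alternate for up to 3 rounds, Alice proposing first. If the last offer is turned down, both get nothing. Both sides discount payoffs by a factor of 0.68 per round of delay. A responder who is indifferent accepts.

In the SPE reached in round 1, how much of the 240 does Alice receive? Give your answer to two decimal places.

By backward induction:
Round 3 (Alice proposes): Bob will accept anything ≥ 0, so Alice offers 0 and keeps 240.
Round 2 (Bob proposes): Alice can get 240 next round, worth 0.68 × 240 = 163.2 now, so Bob offers 163.2, keeping 76.8.
Round 1 (Alice proposes): Bob can get 76.8 next round, worth 0.68 × 76.8 = 52.224 now. Alice offers 52.224 and keeps 240 − 52.224 = 187.776.

187.78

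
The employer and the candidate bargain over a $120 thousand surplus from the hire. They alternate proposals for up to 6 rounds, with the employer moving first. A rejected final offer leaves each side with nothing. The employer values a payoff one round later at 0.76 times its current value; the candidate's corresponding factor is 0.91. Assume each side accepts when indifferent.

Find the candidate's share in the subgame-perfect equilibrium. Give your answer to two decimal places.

By backward induction:
Round 6 (the candidate proposes): rejection yields 0 for the employer; the candidate offers 0 and keeps 120.
Round 5 (the employer proposes): the candidate can get 120 next round, worth 0.91 × 120 = 109.2 now, so the employer offers 109.2, keeping 10.8.
Round 4 (the candidate proposes): the employer can get 10.8 next round, worth 0.76 × 10.8 = 8.208 now; the candidate offers that and keeps 111.792.
Round 3 (the employer proposes): the candidate can get 111.792 next round, worth 0.91 × 111.792 = 101.73072 now. The employer offers 101.73072 and keeps 120 − 101.73072 = 18.26928.
Round 2 (the candidate proposes): the employer can get 18.26928 next round, worth 0.76 × 18.26928 = 13.8846528 now; the candidate offers that and keeps 106.1153472.
Round 1 (the employer proposes): the candidate can get 106.1153472 next round, worth 0.91 × 106.1153472 = 96.564965952 now; the employer offers that and keeps 23.435034048.

96.56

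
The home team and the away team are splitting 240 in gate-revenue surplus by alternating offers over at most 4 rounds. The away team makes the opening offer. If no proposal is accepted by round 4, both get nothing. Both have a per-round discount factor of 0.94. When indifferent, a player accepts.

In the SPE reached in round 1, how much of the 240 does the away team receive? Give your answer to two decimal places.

27.12

Solve by backward induction from round 4.
Round 4 (the home team proposes): rejection yields 0 for the away team; the home team offers 0 and keeps 240.
Round 3 (the away team proposes): the home team can get 240 next round, worth 0.94 × 240 = 225.6 now, so the away team offers 225.6, keeping 14.4.
Round 2 (the home team proposes): the away team can get 14.4 next round, worth 0.94 × 14.4 = 13.536 now. The home team offers 13.536 and keeps 240 − 13.536 = 226.464.
Round 1 (the away team proposes): the home team can get 226.464 next round, worth 0.94 × 226.464 = 212.87616 now; the away team offers that and keeps 27.12384.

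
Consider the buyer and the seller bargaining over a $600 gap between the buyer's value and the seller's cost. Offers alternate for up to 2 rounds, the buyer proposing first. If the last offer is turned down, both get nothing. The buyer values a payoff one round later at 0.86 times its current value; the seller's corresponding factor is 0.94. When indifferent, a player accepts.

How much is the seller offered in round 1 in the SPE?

Solve by backward induction from round 2.
Round 2 (the seller proposes): rejection yields 0 for the buyer; the seller offers 0 and keeps 600.
Round 1 (the buyer proposes): the seller can get 600 next round, worth 0.94 × 600 = 564 now; the buyer offers that and keeps 36.

564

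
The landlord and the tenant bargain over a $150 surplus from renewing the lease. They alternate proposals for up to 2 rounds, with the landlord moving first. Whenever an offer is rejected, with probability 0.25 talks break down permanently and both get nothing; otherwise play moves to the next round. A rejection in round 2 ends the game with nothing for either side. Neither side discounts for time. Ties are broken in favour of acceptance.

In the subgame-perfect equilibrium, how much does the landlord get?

By backward induction:
Round 2 (the tenant proposes): rejection yields 0 for the landlord; the tenant offers 0 and keeps 150.
Round 1 (the landlord proposes): rejecting gives the tenant an expected 0.75 × 150 = 112.5. The landlord offers 112.5 and keeps 150 − 112.5 = 37.5.

37.5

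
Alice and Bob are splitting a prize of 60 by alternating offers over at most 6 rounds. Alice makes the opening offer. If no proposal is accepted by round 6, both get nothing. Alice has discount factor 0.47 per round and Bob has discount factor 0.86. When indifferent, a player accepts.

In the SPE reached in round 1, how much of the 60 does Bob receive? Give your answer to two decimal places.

46.83

Round 6 (Bob proposes): Alice will accept anything ≥ 0, so Bob offers 0 and keeps 60.
Round 5 (Alice proposes): Bob can get 60 next round, worth 0.86 × 60 = 51.6 now. Alice offers 51.6 and keeps 60 − 51.6 = 8.4.
Round 4 (Bob proposes): Alice can get 8.4 next round, worth 0.47 × 8.4 = 3.948 now; Bob offers that and keeps 56.052.
Round 3 (Alice proposes): Bob can get 56.052 next round, worth 0.86 × 56.052 = 48.20472 now, so Alice offers 48.20472, keeping 11.79528.
Round 2 (Bob proposes): Alice can get 11.79528 next round, worth 0.47 × 11.79528 = 5.5437816 now. Bob offers 5.5437816 and keeps 60 − 5.5437816 = 54.4562184.
Round 1 (Alice proposes): Bob can get 54.4562184 next round, worth 0.86 × 54.4562184 = 46.832347824 now; Alice offers that and keeps 13.167652176.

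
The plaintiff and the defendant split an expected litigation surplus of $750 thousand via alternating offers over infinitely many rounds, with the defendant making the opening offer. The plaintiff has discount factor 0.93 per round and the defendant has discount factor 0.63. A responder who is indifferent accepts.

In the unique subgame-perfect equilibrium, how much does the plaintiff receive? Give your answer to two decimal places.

Let x be the defendant's share when the defendant proposes and y be the plaintiff's share when the plaintiff proposes.
The plaintiff accepts iff offered ≥ 0.93·y, so x = 750 − 0.93y. Symmetrically y = 750 − 0.63x.
Substituting: x = 750 − 0.93(750 − 0.63x), giving x(1 − 0.63·0.93) = 750(1 − 0.93).
So x = 750 × 0.07 / 0.4141 ≈ 126.7810, and the plaintiff receives 750 − x ≈ 623.2190.

623.22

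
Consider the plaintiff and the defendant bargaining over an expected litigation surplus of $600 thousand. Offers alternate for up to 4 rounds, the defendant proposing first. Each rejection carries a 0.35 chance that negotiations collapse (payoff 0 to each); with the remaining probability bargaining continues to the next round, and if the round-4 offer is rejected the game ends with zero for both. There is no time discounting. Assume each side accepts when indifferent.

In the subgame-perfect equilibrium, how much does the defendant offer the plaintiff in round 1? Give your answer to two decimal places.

Round 4 (the plaintiff proposes): the defendant will accept anything ≥ 0, so the plaintiff offers 0 and keeps 600.
Round 3 (the defendant proposes): rejecting gives the plaintiff an expected 0.65 × 600 = 390, so the defendant offers 390, keeping 210.
Round 2 (the plaintiff proposes): rejecting gives the defendant an expected 0.65 × 210 = 136.5. The plaintiff offers 136.5 and keeps 600 − 136.5 = 463.5.
Round 1 (the defendant proposes): rejecting gives the plaintiff an expected 0.65 × 463.5 = 301.275; the defendant offers that and keeps 298.725.

301.28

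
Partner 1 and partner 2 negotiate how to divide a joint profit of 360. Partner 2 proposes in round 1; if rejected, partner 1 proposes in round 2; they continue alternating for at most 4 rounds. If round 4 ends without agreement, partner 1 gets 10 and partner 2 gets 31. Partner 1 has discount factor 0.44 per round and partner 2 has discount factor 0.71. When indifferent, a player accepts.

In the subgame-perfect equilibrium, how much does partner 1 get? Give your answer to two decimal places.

Solve by backward induction from round 4.
Round 4 (partner 1 proposes): partner 2 gets 31 if talks fail, so partner 1 offers 31 and keeps 329.
Round 3 (partner 2 proposes): partner 1 can get 329 next round, worth 0.44 × 329 = 144.76 now. Partner 2 offers 144.76 and keeps 360 − 144.76 = 215.24.
Round 2 (partner 1 proposes): partner 2 can get 215.24 next round, worth 0.71 × 215.24 = 152.8204 now. Partner 1 offers 152.8204 and keeps 360 − 152.8204 = 207.1796.
Round 1 (partner 2 proposes): partner 1 can get 207.1796 next round, worth 0.44 × 207.1796 = 91.159024 now; partner 2 offers that and keeps 268.840976.

91.16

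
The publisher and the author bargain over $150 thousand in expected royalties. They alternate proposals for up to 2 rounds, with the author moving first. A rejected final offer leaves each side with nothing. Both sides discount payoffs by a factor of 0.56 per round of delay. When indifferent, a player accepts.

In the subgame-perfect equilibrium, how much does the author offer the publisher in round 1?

Round 2 (the publisher proposes): the author will accept anything ≥ 0, so the publisher offers 0 and keeps 150.
Round 1 (the author proposes): the publisher can get 150 next round, worth 0.56 × 150 = 84 now; the author offers that and keeps 66.

84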